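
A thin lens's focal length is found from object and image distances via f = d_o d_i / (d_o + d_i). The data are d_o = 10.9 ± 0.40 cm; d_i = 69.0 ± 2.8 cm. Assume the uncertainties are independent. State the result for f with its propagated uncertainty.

9.41 ± 0.303 cm

∂f/∂d_o = (d_i/(d_o+d_i))² = 0.746;  ∂f/∂d_i = (d_o/(d_o+d_i))² = 0.0186
δf = √((∂f/∂d_o · δd_o)² + (∂f/∂d_i · δd_i)²) = √(0.0890 + 0.00272) = 0.303 cm
f = 9.41 cm.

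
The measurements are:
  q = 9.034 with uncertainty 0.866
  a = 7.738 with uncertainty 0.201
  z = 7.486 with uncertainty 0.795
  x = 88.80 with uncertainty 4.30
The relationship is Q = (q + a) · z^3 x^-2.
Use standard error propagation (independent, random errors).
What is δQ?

Let u = q + a = 16.77. δu = √(δq² + δa²) = √(0.750 + 0.0404) = 0.889, so δu/u = 0.0530.
Q is then a monomial in u, z, x:
δQ/Q = √((δu/u)² + (3·δz/z)² + (-2·δx/x)²) = √(0.00281 + 0.102 + 0.00938) = 0.337
Q = 0.8923, so δQ = 0.337 × 0.8923 = 0.301.

0.301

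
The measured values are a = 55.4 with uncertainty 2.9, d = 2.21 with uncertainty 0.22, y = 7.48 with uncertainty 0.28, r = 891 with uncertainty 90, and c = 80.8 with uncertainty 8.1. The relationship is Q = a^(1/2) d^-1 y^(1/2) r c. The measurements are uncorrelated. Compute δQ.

Q is a product of powers, so relative uncertainties combine in quadrature:
  (½·δa/a)² = (0.5×0.0523)² = 0.000685;  (-1·δd/d)² = (-1×0.0995)² = 0.00991;  (½·δy/y)² = (0.5×0.0374)² = 0.000350;  (1·δr/r)² = (1×0.101)² = 0.0102;  (1·δc/c)² = (1×0.100)² = 0.0100
δQ/Q = √(0.0312) = 0.177
Q = 6.63e+05, so δQ = 0.177 × 6.63e+05 = 1.17e+05.

1.17e+05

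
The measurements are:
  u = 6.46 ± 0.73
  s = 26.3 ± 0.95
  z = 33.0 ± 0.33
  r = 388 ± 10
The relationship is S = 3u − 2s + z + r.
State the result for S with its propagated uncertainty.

Each term contributes (cᵢ δxᵢ)² to (δS)²:
  (3·δu)² = 4.80;  (2·δs)² = 3.61;  (δz)² = 0.109;  (δr)² = 100
δS = √(109) = 10.4
S = 388.

388 ± 10.4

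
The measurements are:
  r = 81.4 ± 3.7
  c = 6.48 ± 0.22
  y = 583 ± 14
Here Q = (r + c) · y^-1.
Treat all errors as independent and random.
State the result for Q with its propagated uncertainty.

Let u = r + c = 87.9. δu = √(δr² + δc²) = √(13.7 + 0.0484) = 3.71, so δu/u = 0.0422.
Q is then a monomial in u, y:
δQ/Q = √((δu/u)² + (-1·δy/y)²) = √(0.00178 + 0.000577) = 0.0485
Q = 0.151, so δQ = 0.0485 × 0.151 = 0.00732.

0.151 ± 0.00732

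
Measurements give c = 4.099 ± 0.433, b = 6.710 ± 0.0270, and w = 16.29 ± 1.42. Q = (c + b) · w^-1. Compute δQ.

0.0637

Let u = c + b = 10.81. δu = √(δc² + δb²) = √(0.187 + 0.000729) = 0.434, so δu/u = 0.0401.
Q is then a monomial in u, w:
δQ/Q = √((δu/u)² + (-1·δw/w)²) = √(0.00161 + 0.00760) = 0.0960
Q = 0.6635, so δQ = 0.0960 × 0.6635 = 0.0637.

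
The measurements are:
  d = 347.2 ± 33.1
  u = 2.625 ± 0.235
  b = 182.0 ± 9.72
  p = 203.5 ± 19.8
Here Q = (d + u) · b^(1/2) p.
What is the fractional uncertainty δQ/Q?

Let w = d + u = 349.8. δw = √(δd² + δu²) = √(1100 + 0.0552) = 33.1, so δw/w = 0.0946.
Q is then a monomial in w, b, p:
δQ/Q = √((δw/w)² + (½·δb/b)² + (1·δp/p)²) = √(0.00895 + 0.000713 + 0.00947) = 0.138

0.138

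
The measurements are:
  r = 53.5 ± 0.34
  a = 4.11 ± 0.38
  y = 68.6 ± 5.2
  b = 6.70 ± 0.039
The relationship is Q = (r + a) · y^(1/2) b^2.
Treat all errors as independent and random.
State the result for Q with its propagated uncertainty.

Let u = r + a = 57.6. δu = √(δr² + δa²) = √(0.116 + 0.144) = 0.510, so δu/u = 0.00885.
Q is then a monomial in u, y, b:
δQ/Q = √((δu/u)² + (½·δy/y)² + (2·δb/b)²) = √(7.83e-05 + 0.00144 + 0.000136) = 0.0406
Q = 21400, so δQ = 0.0406 × 21400 = 870.

21400 ± 870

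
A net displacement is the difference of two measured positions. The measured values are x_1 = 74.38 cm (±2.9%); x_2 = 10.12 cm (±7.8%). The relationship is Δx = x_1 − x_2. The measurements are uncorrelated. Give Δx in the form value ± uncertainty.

Each term contributes (cᵢ δxᵢ)² to (δΔx)²:
  (δx_1)² = 4.65;  (δx_2)² = 0.623
δΔx = √(5.28) = 2.30 cm
Δx = 64.26 cm.

64.26 ± 2.30 cm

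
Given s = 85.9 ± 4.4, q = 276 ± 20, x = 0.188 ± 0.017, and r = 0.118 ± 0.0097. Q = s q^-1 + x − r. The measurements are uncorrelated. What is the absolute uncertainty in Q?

Let p = s·q^-1 = 0.311. δp/p = √((1·δs/s)² + (-1·δq/q)²) = √(0.00262 + 0.00525) = 0.0887, so δp = 0.0276.
Q = p + x − r: δQ = √(δp² + δx² + δr²) = √(0.000763 + 0.000289 + 9.41e-05) = 0.0339

0.0339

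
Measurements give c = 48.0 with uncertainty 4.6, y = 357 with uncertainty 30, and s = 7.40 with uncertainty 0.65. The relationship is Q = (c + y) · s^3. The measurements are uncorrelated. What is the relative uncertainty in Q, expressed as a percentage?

27.4%

Let u = c + y = 405. δu = √(δc² + δy²) = √(21.2 + 900) = 30.4, so δu/u = 0.0749.
Q is then a monomial in u, s:
δQ/Q = √((δu/u)² + (3·δs/s)²) = √(0.00562 + 0.0694) = 0.274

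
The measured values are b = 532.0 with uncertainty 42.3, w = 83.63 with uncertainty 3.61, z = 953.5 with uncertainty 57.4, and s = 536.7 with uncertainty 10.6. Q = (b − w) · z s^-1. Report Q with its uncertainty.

796.6 ± 90.8

Let u = b − w = 448.4. δu = √(δb² + δw²) = √(1790 + 13.0) = 42.5, so δu/u = 0.0947.
Q is then a monomial in u, z, s:
δQ/Q = √((δu/u)² + (1·δz/z)² + (-1·δs/s)²) = √(0.00897 + 0.00362 + 0.000390) = 0.114
Q = 796.6, so δQ = 0.114 × 796.6 = 90.8.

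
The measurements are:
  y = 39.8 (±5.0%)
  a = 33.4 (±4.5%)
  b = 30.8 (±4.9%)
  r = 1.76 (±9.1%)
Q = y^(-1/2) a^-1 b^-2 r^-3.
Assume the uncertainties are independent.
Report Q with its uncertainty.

(9.18 ± 2.70) × 10^-7

Since Q is a product/quotient, work with relative uncertainties:
  (−½·δy/y)² = (-0.5×0.0500)² = 0.000625;  (-1·δa/a)² = (-1×0.0450)² = 0.00202;  (-2·δb/b)² = (-2×0.0490)² = 0.00960;  (-3·δr/r)² = (-3×0.0910)² = 0.0745
δQ/Q = √(0.0868) = 0.295
Q = 9.18e-07, so δQ = 0.295 × 9.18e-07 = 2.7e-07.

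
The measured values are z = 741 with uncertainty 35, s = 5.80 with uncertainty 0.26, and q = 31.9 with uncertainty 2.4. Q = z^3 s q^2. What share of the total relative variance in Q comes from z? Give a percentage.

44.9%

(δQ/Q)² = (3·δz/z)² + (1·δs/s)² + (2·δq/q)²
  z term: (3×0.0472)² = 0.0201
  s term: (1×0.0448)² = 0.00201
  q term: (2×0.0752)² = 0.0226
Total = 0.0447. Share from z = 0.0201/0.0447 = 0.449.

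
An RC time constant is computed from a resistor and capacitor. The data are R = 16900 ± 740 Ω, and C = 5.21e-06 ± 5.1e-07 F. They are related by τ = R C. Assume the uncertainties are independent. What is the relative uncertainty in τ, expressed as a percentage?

τ is a product of powers, so relative uncertainties combine in quadrature:
  (1·δR/R)² = (1×0.0438)² = 0.00192;  (1·δC/C)² = (1×0.0979)² = 0.00958
δτ/τ = √(0.0115) = 0.107

10.7%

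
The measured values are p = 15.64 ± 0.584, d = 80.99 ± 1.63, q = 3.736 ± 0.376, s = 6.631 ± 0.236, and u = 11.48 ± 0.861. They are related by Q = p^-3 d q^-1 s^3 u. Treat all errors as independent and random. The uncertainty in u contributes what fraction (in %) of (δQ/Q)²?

14.0%

(δQ/Q)² = (-3·δp/p)² + (1·δd/d)² + (-1·δq/q)² + (3·δs/s)² + (1·δu/u)²
  p term: (-3×0.0373)² = 0.0125
  d term: (1×0.0201)² = 0.000405
  q term: (-1×0.101)² = 0.0101
  s term: (3×0.0356)² = 0.0114
  u term: (1×0.0750)² = 0.00562
Total = 0.0401. Share from u = 0.00562/0.0401 = 0.140.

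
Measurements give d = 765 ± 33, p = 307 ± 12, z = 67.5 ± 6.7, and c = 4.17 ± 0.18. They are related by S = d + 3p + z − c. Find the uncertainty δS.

Sums and differences: (δS)² = Σ (cᵢ δxᵢ)².
  (δd)² = 1090;  (3·δp)² = 1300;  (δz)² = 44.9;  (δc)² = 0.0324
δS = √(2430) = 49.3

49.3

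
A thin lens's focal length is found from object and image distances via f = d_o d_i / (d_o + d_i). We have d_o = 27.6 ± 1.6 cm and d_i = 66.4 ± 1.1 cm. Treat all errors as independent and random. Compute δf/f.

0.0412

∂f/∂d_o = (d_i/(d_o+d_i))² = 0.499;  ∂f/∂d_i = (d_o/(d_o+d_i))² = 0.0862
δf = √((∂f/∂d_o · δd_o)² + (∂f/∂d_i · δd_i)²) = √(0.637 + 0.00899) = 0.804 cm
f = 19.5 cm, so δf/f = 0.804/19.5 = 0.0412.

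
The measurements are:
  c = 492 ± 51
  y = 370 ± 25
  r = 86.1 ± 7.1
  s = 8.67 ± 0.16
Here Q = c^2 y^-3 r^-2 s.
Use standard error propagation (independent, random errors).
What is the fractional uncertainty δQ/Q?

Since Q is a product/quotient, work with relative uncertainties:
  (2·δc/c)² = (2×0.104)² = 0.0430;  (-3·δy/y)² = (-3×0.0676)² = 0.0411;  (-2·δr/r)² = (-2×0.0825)² = 0.0272;  (1·δs/s)² = (1×0.0185)² = 0.000341
δQ/Q = √(0.112) = 0.334

0.334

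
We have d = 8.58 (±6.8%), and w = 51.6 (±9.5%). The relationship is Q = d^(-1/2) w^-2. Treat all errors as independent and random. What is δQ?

For a monomial Q ∝ d^(-1/2), w^-2, fractional errors add in quadrature:
  (−½·δd/d)² = (-0.5×0.0680)² = 0.00116;  (-2·δw/w)² = (-2×0.0950)² = 0.0361
δQ/Q = √(0.0373) = 0.193
Q = 0.000128, so δQ = 0.193 × 0.000128 = 2.47e-05.

2.47e-05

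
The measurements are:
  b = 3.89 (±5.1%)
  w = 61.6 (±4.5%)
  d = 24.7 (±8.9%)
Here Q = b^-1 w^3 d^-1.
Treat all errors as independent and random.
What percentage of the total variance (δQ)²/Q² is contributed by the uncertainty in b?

(δQ/Q)² = (-1·δb/b)² + (3·δw/w)² + (-1·δd/d)²
  b term: (-1×0.0510)² = 0.00260
  w term: (3×0.0450)² = 0.0182
  d term: (-1×0.0890)² = 0.00792
Total = 0.0287. Share from b = 0.00260/0.0287 = 0.0905.

9.05%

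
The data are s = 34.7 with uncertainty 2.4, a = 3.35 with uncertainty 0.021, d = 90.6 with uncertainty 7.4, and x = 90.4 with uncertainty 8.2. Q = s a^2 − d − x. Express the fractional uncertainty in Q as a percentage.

Let p = s·a^2 = 389. δp/p = √((1·δs/s)² + (2·δa/a)²) = √(0.00478 + 0.000157) = 0.0703, so δp = 27.4.
Q = p − d − x: δQ = √(δp² + δd² + δx²) = √(749 + 54.8 + 67.2) = 29.5
Q = 208, so δQ/Q = 29.5/208 = 0.142.

14.2%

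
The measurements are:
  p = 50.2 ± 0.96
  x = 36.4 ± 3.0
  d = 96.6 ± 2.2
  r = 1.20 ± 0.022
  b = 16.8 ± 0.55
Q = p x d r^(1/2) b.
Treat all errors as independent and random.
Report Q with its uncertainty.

Products/powers → add relative errors in quadrature, weighted by exponent:
  (1·δp/p)² = (1×0.0191)² = 0.000366;  (1·δx/x)² = (1×0.0824)² = 0.00679;  (1·δd/d)² = (1×0.0228)² = 0.000519;  (½·δr/r)² = (0.5×0.0183)² = 8.4e-05;  (1·δb/b)² = (1×0.0327)² = 0.00107
δQ/Q = √(0.00883) = 0.0940
Q = 3.25e+06, so δQ = 0.0940 × 3.25e+06 = 3.05e+05.

(3.25 ± 0.305) × 10^6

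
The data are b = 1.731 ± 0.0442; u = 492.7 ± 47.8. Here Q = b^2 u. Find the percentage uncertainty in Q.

Since Q is a product/quotient, work with relative uncertainties:
  (2·δb/b)² = (2×0.0255)² = 0.00261;  (1·δu/u)² = (1×0.0970)² = 0.00941
δQ/Q = √(0.0120) = 0.110

11.0%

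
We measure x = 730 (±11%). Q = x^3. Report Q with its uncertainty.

(3.89 ± 1.28) × 10^8

Q is a product of powers, so relative uncertainties combine in quadrature:
  (3·δx/x)² = (3×0.110)² = 0.109
δQ/Q = √(0.109) = 0.330
Q = 3.89e+08, so δQ = 0.330 × 3.89e+08 = 1.28e+08.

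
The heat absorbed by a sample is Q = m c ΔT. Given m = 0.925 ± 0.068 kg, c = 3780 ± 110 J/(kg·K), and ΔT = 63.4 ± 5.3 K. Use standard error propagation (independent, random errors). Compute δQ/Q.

0.115

Since Q is a product/quotient, work with relative uncertainties:
  (1·δm/m)² = (1×0.0735)² = 0.00540;  (1·δc/c)² = (1×0.0291)² = 0.000847;  (1·δΔT/ΔT)² = (1×0.0836)² = 0.00699
δQ/Q = √(0.0132) = 0.115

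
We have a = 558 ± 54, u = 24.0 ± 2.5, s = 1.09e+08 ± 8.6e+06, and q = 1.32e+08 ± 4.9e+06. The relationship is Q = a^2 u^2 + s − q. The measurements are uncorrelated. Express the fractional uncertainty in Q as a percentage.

33.2%

Let p = a^2·u^2 = 1.79e+08. δp/p = √((2·δa/a)² + (2·δu/u)²) = √(0.0375 + 0.0434) = 0.284, so δp = 5.1e+07.
Q = p + s − q: δQ = √(δp² + δs² + δq²) = √(2.6e+15 + 7.4e+13 + 2.4e+13) = 5.2e+07
Q = 1.56e+08, so δQ/Q = 5.2e+07/1.56e+08 = 0.332.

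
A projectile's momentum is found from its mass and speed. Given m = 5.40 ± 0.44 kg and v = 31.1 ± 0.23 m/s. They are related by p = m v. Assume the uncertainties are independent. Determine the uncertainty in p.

Relative error in a monomial: (δp/p)² = Σ (nᵢ · δxᵢ/xᵢ)².
  (1·δm/m)² = (1×0.0815)² = 0.00664;  (1·δv/v)² = (1×0.00740)² = 5.47e-05
δp/p = √(0.00669) = 0.0818
p = 168 kg·m/s, so δp = 0.0818 × 168 = 13.7 kg·m/s.

13.7 kg·m/s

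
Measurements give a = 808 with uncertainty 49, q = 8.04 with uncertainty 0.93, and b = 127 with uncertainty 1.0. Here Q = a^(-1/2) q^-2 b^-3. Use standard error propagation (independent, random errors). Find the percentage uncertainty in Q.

23.5%

Each factor contributes (exponent × relative error)² to (δQ/Q)²:
  (−½·δa/a)² = (-0.5×0.0606)² = 0.000919;  (-2·δq/q)² = (-2×0.116)² = 0.0535;  (-3·δb/b)² = (-3×0.00787)² = 0.000558
δQ/Q = √(0.0550) = 0.235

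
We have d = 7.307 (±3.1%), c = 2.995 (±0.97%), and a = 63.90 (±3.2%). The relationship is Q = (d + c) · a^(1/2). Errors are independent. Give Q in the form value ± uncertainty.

82.35 ± 2.25

Let u = d + c = 10.30. δu = √(δd² + δc²) = √(0.0513 + 0.000844) = 0.228, so δu/u = 0.0222.
Q is then a monomial in u, a:
δQ/Q = √((δu/u)² + (½·δa/a)²) = √(0.000491 + 0.000256) = 0.0273
Q = 82.35, so δQ = 0.0273 × 82.35 = 2.25.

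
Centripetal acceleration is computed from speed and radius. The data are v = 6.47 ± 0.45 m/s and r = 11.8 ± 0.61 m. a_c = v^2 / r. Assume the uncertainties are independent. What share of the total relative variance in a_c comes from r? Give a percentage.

(δa_c/a_c)² = (2·δv/v)² + (-1·δr/r)²
  v term: (2×0.0696)² = 0.0193
  r term: (-1×0.0517)² = 0.00267
Total = 0.0220. Share from r = 0.00267/0.0220 = 0.121.

12.1%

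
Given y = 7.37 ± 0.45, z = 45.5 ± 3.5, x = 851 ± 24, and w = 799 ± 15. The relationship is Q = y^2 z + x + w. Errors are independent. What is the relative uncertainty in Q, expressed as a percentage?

8.68%

Let p = y^2·z = 2470. δp/p = √((2·δy/y)² + (1·δz/z)²) = √(0.0149 + 0.00592) = 0.144, so δp = 357.
Q = p + x + w: δQ = √(δp² + δx² + δw²) = √(1.27e+05 + 576 + 225) = 358
Q = 4120, so δQ/Q = 358/4120 = 0.0868.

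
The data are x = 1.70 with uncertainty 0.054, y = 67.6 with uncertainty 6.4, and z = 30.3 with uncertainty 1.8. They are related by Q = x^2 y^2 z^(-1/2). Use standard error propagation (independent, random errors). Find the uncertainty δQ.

484

For a monomial Q ∝ x^2, y^2, z^(-1/2), fractional errors add in quadrature:
  (2·δx/x)² = (2×0.0318)² = 0.00404;  (2·δy/y)² = (2×0.0947)² = 0.0359;  (−½·δz/z)² = (-0.5×0.0594)² = 0.000882
δQ/Q = √(0.0408) = 0.202
Q = 2400, so δQ = 0.202 × 2400 = 484.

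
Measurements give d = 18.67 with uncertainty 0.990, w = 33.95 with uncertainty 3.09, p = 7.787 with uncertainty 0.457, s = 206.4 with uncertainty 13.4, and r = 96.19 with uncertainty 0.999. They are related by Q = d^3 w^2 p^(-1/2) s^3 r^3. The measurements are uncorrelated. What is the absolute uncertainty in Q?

Relative error in a monomial: (δQ/Q)² = Σ (nᵢ · δxᵢ/xᵢ)².
  (3·δd/d)² = (3×0.0530)² = 0.0253;  (2·δw/w)² = (2×0.0910)² = 0.0331;  (−½·δp/p)² = (-0.5×0.0587)² = 0.000861;  (3·δs/s)² = (3×0.0649)² = 0.0379;  (3·δr/r)² = (3×0.0104)² = 0.000971
δQ/Q = √(0.0982) = 0.313
Q = 2.104e+19, so δQ = 0.313 × 2.104e+19 = 6.59e+18.

6.59e+18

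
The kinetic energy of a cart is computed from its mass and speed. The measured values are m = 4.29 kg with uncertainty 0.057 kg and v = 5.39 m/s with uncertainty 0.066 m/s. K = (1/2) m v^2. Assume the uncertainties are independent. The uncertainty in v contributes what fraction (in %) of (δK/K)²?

77.3%

(δK/K)² = (1·δm/m)² + (2·δv/v)²
  m term: (1×0.0133)² = 0.000177
  v term: (2×0.0122)² = 0.000600
Total = 0.000776. Share from v = 0.000600/0.000776 = 0.773.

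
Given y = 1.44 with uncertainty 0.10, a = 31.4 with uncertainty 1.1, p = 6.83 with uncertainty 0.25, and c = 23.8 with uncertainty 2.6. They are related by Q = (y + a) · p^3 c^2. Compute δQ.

Let u = y + a = 32.8. δu = √(δy² + δa²) = √(0.0100 + 1.21) = 1.10, so δu/u = 0.0336.
Q is then a monomial in u, p, c:
δQ/Q = √((δu/u)² + (3·δp/p)² + (2·δc/c)²) = √(0.00113 + 0.0121 + 0.0477) = 0.247
Q = 5.93e+06, so δQ = 0.247 × 5.93e+06 = 1.46e+06.

1.46e+06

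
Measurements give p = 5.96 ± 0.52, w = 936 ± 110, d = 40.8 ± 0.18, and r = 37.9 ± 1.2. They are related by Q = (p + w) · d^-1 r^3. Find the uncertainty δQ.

1.89e+05

Let u = p + w = 942. δu = √(δp² + δw²) = √(0.270 + 12100) = 110, so δu/u = 0.117.
Q is then a monomial in u, d, r:
δQ/Q = √((δu/u)² + (-1·δd/d)² + (3·δr/r)²) = √(0.0136 + 1.95e-05 + 0.00902) = 0.151
Q = 1.26e+06, so δQ = 0.151 × 1.26e+06 = 1.89e+05.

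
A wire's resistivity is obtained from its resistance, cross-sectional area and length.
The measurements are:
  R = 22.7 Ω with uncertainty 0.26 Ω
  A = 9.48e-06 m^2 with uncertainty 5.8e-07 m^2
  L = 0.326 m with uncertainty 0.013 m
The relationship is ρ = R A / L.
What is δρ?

4.88e-05 Ω·m

Relative error in a monomial: (δρ/ρ)² = Σ (nᵢ · δxᵢ/xᵢ)².
  (1·δR/R)² = (1×0.0115)² = 0.000131;  (1·δA/A)² = (1×0.0612)² = 0.00374;  (-1·δL/L)² = (-1×0.0399)² = 0.00159
δρ/ρ = √(0.00546) = 0.0739
ρ = 0.000660 Ω·m, so δρ = 0.0739 × 0.000660 = 4.88e-05 Ω·m.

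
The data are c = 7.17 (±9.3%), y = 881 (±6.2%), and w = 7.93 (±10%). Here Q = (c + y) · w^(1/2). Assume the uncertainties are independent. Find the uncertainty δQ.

198

Let u = c + y = 888. δu = √(δc² + δy²) = √(0.445 + 2980) = 54.6, so δu/u = 0.0615.
Q is then a monomial in u, w:
δQ/Q = √((δu/u)² + (½·δw/w)²) = √(0.00378 + 0.00250) = 0.0793
Q = 2500, so δQ = 0.0793 × 2500 = 198.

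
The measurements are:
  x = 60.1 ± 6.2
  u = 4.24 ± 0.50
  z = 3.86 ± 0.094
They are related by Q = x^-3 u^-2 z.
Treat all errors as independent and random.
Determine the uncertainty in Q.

3.86e-07

Since Q is a product/quotient, work with relative uncertainties:
  (-3·δx/x)² = (-3×0.103)² = 0.0958;  (-2·δu/u)² = (-2×0.118)² = 0.0556;  (1·δz/z)² = (1×0.0244)² = 0.000593
δQ/Q = √(0.152) = 0.390
Q = 9.89e-07, so δQ = 0.390 × 9.89e-07 = 3.86e-07.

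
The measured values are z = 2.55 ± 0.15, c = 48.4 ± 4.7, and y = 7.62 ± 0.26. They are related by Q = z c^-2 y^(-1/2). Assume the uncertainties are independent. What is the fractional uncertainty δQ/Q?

0.204

Each factor contributes (exponent × relative error)² to (δQ/Q)²:
  (1·δz/z)² = (1×0.0588)² = 0.00346;  (-2·δc/c)² = (-2×0.0971)² = 0.0377;  (−½·δy/y)² = (-0.5×0.0341)² = 0.000291
δQ/Q = √(0.0415) = 0.204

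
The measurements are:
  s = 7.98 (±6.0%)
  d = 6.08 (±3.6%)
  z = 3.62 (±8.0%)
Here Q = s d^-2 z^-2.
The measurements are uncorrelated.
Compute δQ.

Products/powers → add relative errors in quadrature, weighted by exponent:
  (1·δs/s)² = (1×0.0600)² = 0.00360;  (-2·δd/d)² = (-2×0.0360)² = 0.00518;  (-2·δz/z)² = (-2×0.0800)² = 0.0256
δQ/Q = √(0.0344) = 0.185
Q = 0.0165, so δQ = 0.185 × 0.0165 = 0.00305.

0.00305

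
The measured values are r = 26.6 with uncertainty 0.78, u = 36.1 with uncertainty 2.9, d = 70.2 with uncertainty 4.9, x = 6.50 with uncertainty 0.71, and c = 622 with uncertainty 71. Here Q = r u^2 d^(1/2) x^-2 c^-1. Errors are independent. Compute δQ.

For a monomial Q ∝ r, u^2, d^(1/2), x^-2, c^-1, fractional errors add in quadrature:
  (1·δr/r)² = (1×0.0293)² = 0.000860;  (2·δu/u)² = (2×0.0803)² = 0.0258;  (½·δd/d)² = (0.5×0.0698)² = 0.00122;  (-2·δx/x)² = (-2×0.109)² = 0.0477;  (-1·δc/c)² = (-1×0.114)² = 0.0130
δQ/Q = √(0.0886) = 0.298
Q = 11.1, so δQ = 0.298 × 11.1 = 3.29.

3.29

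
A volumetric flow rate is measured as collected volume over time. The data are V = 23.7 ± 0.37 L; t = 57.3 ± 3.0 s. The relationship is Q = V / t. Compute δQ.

0.0226 L/s

For a monomial Q ∝ V, t^-1, fractional errors add in quadrature:
  (1·δV/V)² = (1×0.0156)² = 0.000244;  (-1·δt/t)² = (-1×0.0524)² = 0.00274
δQ/Q = √(0.00298) = 0.0546
Q = 0.414 L/s, so δQ = 0.0546 × 0.414 = 0.0226 L/s.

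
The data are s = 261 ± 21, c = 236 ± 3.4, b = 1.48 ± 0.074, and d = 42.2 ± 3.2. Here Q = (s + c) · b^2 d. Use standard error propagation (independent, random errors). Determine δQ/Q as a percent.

13.3%

Let u = s + c = 497. δu = √(δs² + δc²) = √(441 + 11.6) = 21.3, so δu/u = 0.0428.
Q is then a monomial in u, b, d:
δQ/Q = √((δu/u)² + (2·δb/b)² + (1·δd/d)²) = √(0.00183 + 0.0100 + 0.00575) = 0.133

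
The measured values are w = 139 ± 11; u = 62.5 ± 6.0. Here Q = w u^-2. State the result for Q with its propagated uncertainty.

0.0356 ± 0.00739

Each factor contributes (exponent × relative error)² to (δQ/Q)²:
  (1·δw/w)² = (1×0.0791)² = 0.00626;  (-2·δu/u)² = (-2×0.0960)² = 0.0369
δQ/Q = √(0.0431) = 0.208
Q = 0.0356, so δQ = 0.208 × 0.0356 = 0.00739.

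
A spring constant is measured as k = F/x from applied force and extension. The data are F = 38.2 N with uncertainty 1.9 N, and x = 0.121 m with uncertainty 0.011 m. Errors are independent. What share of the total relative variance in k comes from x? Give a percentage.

(δk/k)² = (1·δF/F)² + (-1·δx/x)²
  F term: (1×0.0497)² = 0.00247
  x term: (-1×0.0909)² = 0.00826
Total = 0.0107. Share from x = 0.00826/0.0107 = 0.770.

77.0%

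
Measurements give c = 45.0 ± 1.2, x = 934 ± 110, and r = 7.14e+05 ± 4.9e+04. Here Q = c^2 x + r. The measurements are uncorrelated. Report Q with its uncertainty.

Let p = c^2·x = 1.89e+06. δp/p = √((2·δc/c)² + (1·δx/x)²) = √(0.00284 + 0.0139) = 0.129, so δp = 2.45e+05.
Q = p + r: δQ = √(δp² + δr²) = √(5.98e+10 + 2.4e+09) = 2.49e+05
Q = 2.61e+06.

(2.61 ± 0.249) × 10^6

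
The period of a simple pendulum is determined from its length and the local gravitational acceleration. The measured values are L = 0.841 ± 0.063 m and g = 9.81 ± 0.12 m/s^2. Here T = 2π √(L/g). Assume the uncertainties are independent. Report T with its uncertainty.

Each factor contributes (exponent × relative error)² to (δT/T)²:
  (½·δL/L)² = (0.5×0.0749)² = 0.00140;  (−½·δg/g)² = (-0.5×0.0122)² = 3.74e-05
δT/T = √(0.00144) = 0.0380
T = 1.84 s, so δT = 0.0380 × 1.84 = 0.0698 s.

1.84 ± 0.0698 s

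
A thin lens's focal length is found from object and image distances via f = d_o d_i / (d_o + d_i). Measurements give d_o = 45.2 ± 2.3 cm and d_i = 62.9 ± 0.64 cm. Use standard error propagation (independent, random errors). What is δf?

∂f/∂d_o = (d_i/(d_o+d_i))² = 0.339;  ∂f/∂d_i = (d_o/(d_o+d_i))² = 0.175
δf = √((∂f/∂d_o · δd_o)² + (∂f/∂d_i · δd_i)²) = √(0.606 + 0.0125) = 0.787 cm

0.787 cm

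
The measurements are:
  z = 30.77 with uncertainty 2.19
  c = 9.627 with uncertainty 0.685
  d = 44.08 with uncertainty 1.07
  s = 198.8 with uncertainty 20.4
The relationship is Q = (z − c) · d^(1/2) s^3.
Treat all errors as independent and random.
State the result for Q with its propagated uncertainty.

(1.103 ± 0.360) × 10^9

Let u = z − c = 21.14. δu = √(δz² + δc²) = √(4.80 + 0.469) = 2.29, so δu/u = 0.109.
Q is then a monomial in u, d, s:
δQ/Q = √((δu/u)² + (½·δd/d)² + (3·δs/s)²) = √(0.0118 + 0.000147 + 0.0948) = 0.327
Q = 1.103e+09, so δQ = 0.327 × 1.103e+09 = 3.6e+08.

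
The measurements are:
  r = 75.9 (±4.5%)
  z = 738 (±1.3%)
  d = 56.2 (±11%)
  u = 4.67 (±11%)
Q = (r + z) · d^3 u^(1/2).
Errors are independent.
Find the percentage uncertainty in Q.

Let w = r + z = 814. δw = √(δr² + δz²) = √(11.7 + 92.0) = 10.2, so δw/w = 0.0125.
Q is then a monomial in w, d, u:
δQ/Q = √((δw/w)² + (3·δd/d)² + (½·δu/u)²) = √(0.000157 + 0.109 + 0.00303) = 0.335

33.5%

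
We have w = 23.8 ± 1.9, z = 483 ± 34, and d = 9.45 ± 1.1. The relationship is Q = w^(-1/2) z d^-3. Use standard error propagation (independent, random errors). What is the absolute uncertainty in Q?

0.0421

For a monomial Q ∝ w^(-1/2), z, d^-3, fractional errors add in quadrature:
  (−½·δw/w)² = (-0.5×0.0798)² = 0.00159;  (1·δz/z)² = (1×0.0704)² = 0.00496;  (-3·δd/d)² = (-3×0.116)² = 0.122
δQ/Q = √(0.128) = 0.358
Q = 0.117, so δQ = 0.358 × 0.117 = 0.0421.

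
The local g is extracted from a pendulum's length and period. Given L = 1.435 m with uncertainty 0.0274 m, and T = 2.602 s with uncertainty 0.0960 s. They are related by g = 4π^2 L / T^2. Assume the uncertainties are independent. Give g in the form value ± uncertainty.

8.368 ± 0.638 m/s^2

Since g is a product/quotient, work with relative uncertainties:
  (1·δL/L)² = (1×0.0191)² = 0.000365;  (-2·δT/T)² = (-2×0.0369)² = 0.00544
δg/g = √(0.00581) = 0.0762
g = 8.368 m/s^2, so δg = 0.0762 × 8.368 = 0.638 m/s^2.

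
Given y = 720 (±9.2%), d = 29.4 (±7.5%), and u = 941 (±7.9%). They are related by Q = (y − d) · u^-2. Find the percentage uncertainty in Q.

18.5%

Let w = y − d = 691. δw = √(δy² + δd²) = √(4390 + 4.86) = 66.3, so δw/w = 0.0960.
Q is then a monomial in w, u:
δQ/Q = √((δw/w)² + (-2·δu/u)²) = √(0.00921 + 0.0250) = 0.185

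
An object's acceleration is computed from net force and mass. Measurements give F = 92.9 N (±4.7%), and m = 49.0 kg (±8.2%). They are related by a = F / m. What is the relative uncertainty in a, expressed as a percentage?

9.45%

Products/powers → add relative errors in quadrature, weighted by exponent:
  (1·δF/F)² = (1×0.0470)² = 0.00221;  (-1·δm/m)² = (-1×0.0820)² = 0.00672
δa/a = √(0.00893) = 0.0945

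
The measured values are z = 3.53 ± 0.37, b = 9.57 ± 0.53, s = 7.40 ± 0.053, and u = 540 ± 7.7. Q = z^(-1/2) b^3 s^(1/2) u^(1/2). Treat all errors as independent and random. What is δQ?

Since Q is a product/quotient, work with relative uncertainties:
  (−½·δz/z)² = (-0.5×0.105)² = 0.00275;  (3·δb/b)² = (3×0.0554)² = 0.0276;  (½·δs/s)² = (0.5×0.00716)² = 1.28e-05;  (½·δu/u)² = (0.5×0.0143)² = 5.08e-05
δQ/Q = √(0.0304) = 0.174
Q = 29500, so δQ = 0.174 × 29500 = 5140.

5140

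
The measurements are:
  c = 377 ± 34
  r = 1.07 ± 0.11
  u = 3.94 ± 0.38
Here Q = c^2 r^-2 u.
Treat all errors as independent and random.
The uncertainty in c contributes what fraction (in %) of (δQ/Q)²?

38.7%

(δQ/Q)² = (2·δc/c)² + (-2·δr/r)² + (1·δu/u)²
  c term: (2×0.0902)² = 0.0325
  r term: (-2×0.103)² = 0.0423
  u term: (1×0.0964)² = 0.00930
Total = 0.0841. Share from c = 0.0325/0.0841 = 0.387.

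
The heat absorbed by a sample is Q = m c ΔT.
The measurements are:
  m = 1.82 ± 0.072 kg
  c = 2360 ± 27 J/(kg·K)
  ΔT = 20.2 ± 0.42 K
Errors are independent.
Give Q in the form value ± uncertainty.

Since Q is a product/quotient, work with relative uncertainties:
  (1·δm/m)² = (1×0.0396)² = 0.00157;  (1·δc/c)² = (1×0.0114)² = 0.000131;  (1·δΔT/ΔT)² = (1×0.0208)² = 0.000432
δQ/Q = √(0.00213) = 0.0461
Q = 86800 J, so δQ = 0.0461 × 86800 = 4000 J.

86800 ± 4000 J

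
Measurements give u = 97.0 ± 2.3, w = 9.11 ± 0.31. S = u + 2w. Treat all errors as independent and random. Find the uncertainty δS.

For a sum/difference, combine absolute errors in quadrature:
  (δu)² = 5.29;  (2·δw)² = 0.384
δS = √(5.67) = 2.38

2.38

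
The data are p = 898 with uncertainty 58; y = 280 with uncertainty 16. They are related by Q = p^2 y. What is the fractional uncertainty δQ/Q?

0.141

Products/powers → add relative errors in quadrature, weighted by exponent:
  (2·δp/p)² = (2×0.0646)² = 0.0167;  (1·δy/y)² = (1×0.0571)² = 0.00327
δQ/Q = √(0.0200) = 0.141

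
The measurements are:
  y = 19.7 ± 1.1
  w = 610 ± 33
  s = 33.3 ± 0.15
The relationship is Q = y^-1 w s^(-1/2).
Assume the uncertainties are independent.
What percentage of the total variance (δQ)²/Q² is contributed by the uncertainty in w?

48.4%

(δQ/Q)² = (-1·δy/y)² + (1·δw/w)² + (−½·δs/s)²
  y term: (-1×0.0558)² = 0.00312
  w term: (1×0.0541)² = 0.00293
  s term: (-0.5×0.00450)² = 5.07e-06
Total = 0.00605. Share from w = 0.00293/0.00605 = 0.484.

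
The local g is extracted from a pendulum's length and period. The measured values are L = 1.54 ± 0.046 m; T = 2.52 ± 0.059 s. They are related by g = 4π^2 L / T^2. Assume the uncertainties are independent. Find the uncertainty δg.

0.532 m/s^2

For a monomial g ∝ L, T^-2, fractional errors add in quadrature:
  (1·δL/L)² = (1×0.0299)² = 0.000892;  (-2·δT/T)² = (-2×0.0234)² = 0.00219
δg/g = √(0.00308) = 0.0555
g = 9.57 m/s^2, so δg = 0.0555 × 9.57 = 0.532 m/s^2.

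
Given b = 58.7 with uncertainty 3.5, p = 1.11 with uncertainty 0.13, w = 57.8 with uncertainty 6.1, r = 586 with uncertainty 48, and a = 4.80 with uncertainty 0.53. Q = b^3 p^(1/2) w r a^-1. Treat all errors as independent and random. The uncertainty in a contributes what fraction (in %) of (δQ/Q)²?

(δQ/Q)² = (3·δb/b)² + (½·δp/p)² + (1·δw/w)² + (1·δr/r)² + (-1·δa/a)²
  b term: (3×0.0596)² = 0.0320
  p term: (0.5×0.117)² = 0.00343
  w term: (1×0.106)² = 0.0111
  r term: (1×0.0819)² = 0.00671
  a term: (-1×0.110)² = 0.0122
Total = 0.0655. Share from a = 0.0122/0.0655 = 0.186.

18.6%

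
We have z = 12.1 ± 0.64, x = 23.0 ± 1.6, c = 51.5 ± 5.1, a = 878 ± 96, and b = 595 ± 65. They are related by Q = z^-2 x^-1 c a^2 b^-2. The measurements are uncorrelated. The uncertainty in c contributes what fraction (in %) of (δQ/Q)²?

(δQ/Q)² = (-2·δz/z)² + (-1·δx/x)² + (1·δc/c)² + (2·δa/a)² + (-2·δb/b)²
  z term: (-2×0.0529)² = 0.0112
  x term: (-1×0.0696)² = 0.00484
  c term: (1×0.0990)² = 0.00981
  a term: (2×0.109)² = 0.0478
  b term: (-2×0.109)² = 0.0477
Total = 0.121. Share from c = 0.00981/0.121 = 0.0808.

8.08%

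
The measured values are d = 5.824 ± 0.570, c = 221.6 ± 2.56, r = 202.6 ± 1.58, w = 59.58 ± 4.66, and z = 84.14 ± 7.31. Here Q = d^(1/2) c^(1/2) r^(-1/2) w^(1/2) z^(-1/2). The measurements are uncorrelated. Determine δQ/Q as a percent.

7.65%

Products/powers → add relative errors in quadrature, weighted by exponent:
  (½·δd/d)² = (0.5×0.0979)² = 0.00239;  (½·δc/c)² = (0.5×0.0116)² = 3.34e-05;  (−½·δr/r)² = (-0.5×0.00780)² = 1.52e-05;  (½·δw/w)² = (0.5×0.0782)² = 0.00153;  (−½·δz/z)² = (-0.5×0.0869)² = 0.00189
δQ/Q = √(0.00586) = 0.0765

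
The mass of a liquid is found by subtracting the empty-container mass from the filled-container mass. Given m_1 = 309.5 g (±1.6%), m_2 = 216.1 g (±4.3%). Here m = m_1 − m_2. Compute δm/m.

Each term contributes (cᵢ δxᵢ)² to (δm)²:
  (δm_1)² = 24.5;  (δm_2)² = 86.3
δm = √(111) = 10.5 g
m = 93.40 g, so δm/m = 10.5/93.40 = 0.113.

0.113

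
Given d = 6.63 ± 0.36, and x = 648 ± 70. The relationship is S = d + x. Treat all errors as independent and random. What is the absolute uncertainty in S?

Absolute uncertainties add in quadrature for a linear combination:
  (δd)² = 0.130;  (δx)² = 4900
δS = √(4900) = 70.0

70.0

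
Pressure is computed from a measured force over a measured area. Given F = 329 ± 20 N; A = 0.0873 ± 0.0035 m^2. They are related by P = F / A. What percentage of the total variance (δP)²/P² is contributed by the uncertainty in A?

30.3%

(δP/P)² = (1·δF/F)² + (-1·δA/A)²
  F term: (1×0.0608)² = 0.00370
  A term: (-1×0.0401)² = 0.00161
Total = 0.00530. Share from A = 0.00161/0.00530 = 0.303.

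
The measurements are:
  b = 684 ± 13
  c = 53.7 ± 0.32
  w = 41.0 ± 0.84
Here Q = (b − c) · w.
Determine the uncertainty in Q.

751

Let u = b − c = 630. δu = √(δb² + δc²) = √(169 + 0.102) = 13.0, so δu/u = 0.0206.
Q is then a monomial in u, w:
δQ/Q = √((δu/u)² + (1·δw/w)²) = √(0.000426 + 0.000420) = 0.0291
Q = 25800, so δQ = 0.0291 × 25800 = 751.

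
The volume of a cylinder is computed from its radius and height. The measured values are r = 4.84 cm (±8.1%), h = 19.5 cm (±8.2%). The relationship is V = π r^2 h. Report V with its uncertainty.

Since V is a product/quotient, work with relative uncertainties:
  (2·δr/r)² = (2×0.0810)² = 0.0262;  (1·δh/h)² = (1×0.0820)² = 0.00672
δV/V = √(0.0330) = 0.182
V = 1440 cm^3, so δV = 0.182 × 1440 = 261 cm^3.

1440 ± 261 cm^3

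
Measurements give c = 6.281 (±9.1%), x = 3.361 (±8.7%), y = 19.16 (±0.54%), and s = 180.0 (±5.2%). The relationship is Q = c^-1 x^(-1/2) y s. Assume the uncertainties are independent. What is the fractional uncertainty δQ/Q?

0.114

Products/powers → add relative errors in quadrature, weighted by exponent:
  (-1·δc/c)² = (-1×0.0910)² = 0.00828;  (−½·δx/x)² = (-0.5×0.0870)² = 0.00189;  (1·δy/y)² = (1×0.00540)² = 2.92e-05;  (1·δs/s)² = (1×0.0520)² = 0.00270
δQ/Q = √(0.0129) = 0.114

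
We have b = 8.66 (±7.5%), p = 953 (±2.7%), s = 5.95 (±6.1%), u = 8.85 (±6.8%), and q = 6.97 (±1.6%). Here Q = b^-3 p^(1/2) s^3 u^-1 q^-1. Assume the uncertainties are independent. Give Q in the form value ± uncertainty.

0.162 ± 0.0485

Q is a product of powers, so relative uncertainties combine in quadrature:
  (-3·δb/b)² = (-3×0.0750)² = 0.0506;  (½·δp/p)² = (0.5×0.0270)² = 0.000182;  (3·δs/s)² = (3×0.0610)² = 0.0335;  (-1·δu/u)² = (-1×0.0680)² = 0.00462;  (-1·δq/q)² = (-1×0.0160)² = 0.000256
δQ/Q = √(0.0892) = 0.299
Q = 0.162, so δQ = 0.299 × 0.162 = 0.0485.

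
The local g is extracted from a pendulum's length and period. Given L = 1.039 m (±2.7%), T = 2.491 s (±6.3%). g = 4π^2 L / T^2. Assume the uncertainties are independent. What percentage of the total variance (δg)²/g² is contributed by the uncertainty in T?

95.6%

(δg/g)² = (1·δL/L)² + (-2·δT/T)²
  L term: (1×0.0270)² = 0.000729
  T term: (-2×0.0630)² = 0.0159
Total = 0.0166. Share from T = 0.0159/0.0166 = 0.956.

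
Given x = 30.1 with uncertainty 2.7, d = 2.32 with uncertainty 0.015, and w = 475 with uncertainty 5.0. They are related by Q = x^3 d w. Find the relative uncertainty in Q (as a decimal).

Q is a product of powers, so relative uncertainties combine in quadrature:
  (3·δx/x)² = (3×0.0897)² = 0.0724;  (1·δd/d)² = (1×0.00647)² = 4.18e-05;  (1·δw/w)² = (1×0.0105)² = 0.000111
δQ/Q = √(0.0726) = 0.269

0.269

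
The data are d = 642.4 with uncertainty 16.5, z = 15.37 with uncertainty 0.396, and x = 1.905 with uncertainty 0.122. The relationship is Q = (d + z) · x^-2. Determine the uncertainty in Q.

Let u = d + z = 657.8. δu = √(δd² + δz²) = √(272 + 0.157) = 16.5, so δu/u = 0.0251.
Q is then a monomial in u, x:
δQ/Q = √((δu/u)² + (-2·δx/x)²) = √(0.000630 + 0.0164) = 0.131
Q = 181.3, so δQ = 0.131 × 181.3 = 23.7.

23.7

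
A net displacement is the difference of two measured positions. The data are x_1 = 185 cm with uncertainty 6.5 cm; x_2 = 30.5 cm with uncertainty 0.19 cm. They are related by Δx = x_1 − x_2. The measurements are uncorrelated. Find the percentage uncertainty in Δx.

Sums and differences: (δΔx)² = Σ (cᵢ δxᵢ)².
  (δx_1)² = 42.2;  (δx_2)² = 0.0361
δΔx = √(42.3) = 6.50 cm
Δx = 154 cm, so δΔx/Δx = 6.50/154 = 0.0421.

4.21%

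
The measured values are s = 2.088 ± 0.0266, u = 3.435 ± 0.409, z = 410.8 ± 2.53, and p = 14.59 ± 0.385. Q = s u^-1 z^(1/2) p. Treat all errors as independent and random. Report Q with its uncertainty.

179.8 ± 22.0

Q is a product of powers, so relative uncertainties combine in quadrature:
  (1·δs/s)² = (1×0.0127)² = 0.000162;  (-1·δu/u)² = (-1×0.119)² = 0.0142;  (½·δz/z)² = (0.5×0.00616)² = 9.48e-06;  (1·δp/p)² = (1×0.0264)² = 0.000696
δQ/Q = √(0.0150) = 0.123
Q = 179.8, so δQ = 0.123 × 179.8 = 22.0.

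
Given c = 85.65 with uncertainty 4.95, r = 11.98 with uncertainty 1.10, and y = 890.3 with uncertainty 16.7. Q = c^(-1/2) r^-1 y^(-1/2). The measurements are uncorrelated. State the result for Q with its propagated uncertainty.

Q is a product of powers, so relative uncertainties combine in quadrature:
  (−½·δc/c)² = (-0.5×0.0578)² = 0.000835;  (-1·δr/r)² = (-1×0.0918)² = 0.00843;  (−½·δy/y)² = (-0.5×0.0188)² = 8.8e-05
δQ/Q = √(0.00935) = 0.0967
Q = 0.0003023, so δQ = 0.0967 × 0.0003023 = 2.92e-05.

(3.023 ± 0.292) × 10^-4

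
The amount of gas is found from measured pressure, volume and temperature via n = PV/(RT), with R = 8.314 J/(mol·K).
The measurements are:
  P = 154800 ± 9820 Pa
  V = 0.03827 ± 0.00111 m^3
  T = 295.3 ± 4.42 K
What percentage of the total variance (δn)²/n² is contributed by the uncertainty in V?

(δn/n)² = (1·δP/P)² + (1·δV/V)² + (-1·δT/T)²
  P term: (1×0.0634)² = 0.00402
  V term: (1×0.0290)² = 0.000841
  T term: (-1×0.0150)² = 0.000224
Total = 0.00509. Share from V = 0.000841/0.00509 = 0.165.

16.5%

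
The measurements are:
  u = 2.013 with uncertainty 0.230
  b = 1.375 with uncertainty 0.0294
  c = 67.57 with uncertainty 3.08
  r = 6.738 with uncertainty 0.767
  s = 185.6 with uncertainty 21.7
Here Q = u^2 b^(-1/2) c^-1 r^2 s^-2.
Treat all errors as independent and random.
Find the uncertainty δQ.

2.7e-05

Each factor contributes (exponent × relative error)² to (δQ/Q)²:
  (2·δu/u)² = (2×0.114)² = 0.0522;  (−½·δb/b)² = (-0.5×0.0214)² = 0.000114;  (-1·δc/c)² = (-1×0.0456)² = 0.00208;  (2·δr/r)² = (2×0.114)² = 0.0518;  (-2·δs/s)² = (-2×0.117)² = 0.0547
δQ/Q = √(0.161) = 0.401
Q = 6.74e-05, so δQ = 0.401 × 6.74e-05 = 2.7e-05.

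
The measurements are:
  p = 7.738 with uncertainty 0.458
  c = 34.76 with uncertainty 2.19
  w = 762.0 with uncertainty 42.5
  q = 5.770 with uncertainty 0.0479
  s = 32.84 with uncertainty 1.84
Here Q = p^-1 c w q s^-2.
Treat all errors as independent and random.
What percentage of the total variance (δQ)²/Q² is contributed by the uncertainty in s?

54.1%

(δQ/Q)² = (-1·δp/p)² + (1·δc/c)² + (1·δw/w)² + (1·δq/q)² + (-2·δs/s)²
  p term: (-1×0.0592)² = 0.00350
  c term: (1×0.0630)² = 0.00397
  w term: (1×0.0558)² = 0.00311
  q term: (1×0.00830)² = 6.89e-05
  s term: (-2×0.0560)² = 0.0126
Total = 0.0232. Share from s = 0.0126/0.0232 = 0.541.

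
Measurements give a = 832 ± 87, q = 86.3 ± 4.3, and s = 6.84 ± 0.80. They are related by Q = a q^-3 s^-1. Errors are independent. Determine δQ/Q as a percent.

21.7%

Since Q is a product/quotient, work with relative uncertainties:
  (1·δa/a)² = (1×0.105)² = 0.0109;  (-3·δq/q)² = (-3×0.0498)² = 0.0223;  (-1·δs/s)² = (-1×0.117)² = 0.0137
δQ/Q = √(0.0470) = 0.217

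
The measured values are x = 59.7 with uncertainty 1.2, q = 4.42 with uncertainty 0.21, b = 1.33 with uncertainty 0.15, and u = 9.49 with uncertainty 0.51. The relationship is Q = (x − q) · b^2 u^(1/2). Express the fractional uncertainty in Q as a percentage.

Let w = x − q = 55.3. δw = √(δx² + δq²) = √(1.44 + 0.0441) = 1.22, so δw/w = 0.0220.
Q is then a monomial in w, b, u:
δQ/Q = √((δw/w)² + (2·δb/b)² + (½·δu/u)²) = √(0.000486 + 0.0509 + 0.000722) = 0.228

22.8%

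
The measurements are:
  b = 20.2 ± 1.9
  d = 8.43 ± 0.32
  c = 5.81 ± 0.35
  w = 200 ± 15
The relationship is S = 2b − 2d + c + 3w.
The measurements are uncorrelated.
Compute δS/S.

0.0718

S is a linear combination, so absolute uncertainties add in quadrature:
  (2·δb)² = 14.4;  (2·δd)² = 0.410;  (δc)² = 0.122;  (3·δw)² = 2020
δS = √(2040) = 45.2
S = 629, so δS/S = 45.2/629 = 0.0718.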